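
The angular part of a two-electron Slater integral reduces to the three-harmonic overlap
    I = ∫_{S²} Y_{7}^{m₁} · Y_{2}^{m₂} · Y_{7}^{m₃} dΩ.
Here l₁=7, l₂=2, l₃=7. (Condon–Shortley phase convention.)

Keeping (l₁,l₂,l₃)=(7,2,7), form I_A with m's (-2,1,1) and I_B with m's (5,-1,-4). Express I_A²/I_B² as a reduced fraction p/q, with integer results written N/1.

l's match ⇒ only the (l;m) 3-j factors differ between A and B.
A: triangle coeff Δ(7,2,7) = 1/185640; Σ_t [1,2]: t=1:−1/1935360 t=2:+1/1209600 = 1/3225600; (3j)²=243/61880 [(7 2 7; -2 1 1)], sign=+1
B: triangle coeff Δ(7,2,7) = 1/185640; Σ_t [0,1]: t=0:+1/14515200 t=1:−1/79833600 = 1/17740800; (3j)²=729/30940 [(7 2 7; 5 -1 -4)], sign=-1
I_A²/I_B² = (243/61880)/(729/30940) = 1/6

1/6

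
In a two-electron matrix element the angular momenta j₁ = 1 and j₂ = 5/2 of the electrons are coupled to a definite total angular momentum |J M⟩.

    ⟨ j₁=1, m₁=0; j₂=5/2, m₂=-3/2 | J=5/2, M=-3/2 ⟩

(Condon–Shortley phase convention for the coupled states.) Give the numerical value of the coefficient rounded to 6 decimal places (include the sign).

triangle: 1!*1!*4!/7! = 24/5040
(j±m)!: 1!*1!*1!*4!*1!*4! = 576
prefactor² = (2J+1)*Δ*N² = 576/35
  k=0: +1/(0!*1!*1!*1!*0!*3!) = 1/6
  k=1: −1/(1!*0!*0!*0!*1!*4!) = -1/24
Σ = 1/8  ⇒  CG² = 576/35*(1/8)² = 9/35
CG = +√(9/35) = +0.507093

+0.507093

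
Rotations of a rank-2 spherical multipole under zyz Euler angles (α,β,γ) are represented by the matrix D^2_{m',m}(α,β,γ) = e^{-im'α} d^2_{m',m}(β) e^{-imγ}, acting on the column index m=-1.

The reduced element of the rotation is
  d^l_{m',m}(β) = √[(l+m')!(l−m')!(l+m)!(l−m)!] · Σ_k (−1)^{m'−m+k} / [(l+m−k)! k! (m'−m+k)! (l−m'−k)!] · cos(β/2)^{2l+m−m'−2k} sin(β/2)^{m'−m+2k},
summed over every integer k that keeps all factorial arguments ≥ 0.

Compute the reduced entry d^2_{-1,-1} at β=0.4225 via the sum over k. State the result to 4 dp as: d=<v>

d^2_{-1,-1}(β=0.4225) via the finite sum:
With c≡cos(β/2)=0.977770 and s≡sin(β/2)=0.209682, N=[1·6·1·6]^{1/2}=6.000000
k: max(0,(-1)−(-1))=0 … min(2+(-1),2−(-1))=1
  k=0: (−1)^0·6.0000/(6)·0.9778^4·0.2097^0 = +0.914000
  k=1: (−1)^1·6.0000/(2)·0.9778^2·0.2097^2 = -0.126101
d^2_{-1,-1}(0.4225) = +0.914000 -0.126101 = +0.787899

d=0.7879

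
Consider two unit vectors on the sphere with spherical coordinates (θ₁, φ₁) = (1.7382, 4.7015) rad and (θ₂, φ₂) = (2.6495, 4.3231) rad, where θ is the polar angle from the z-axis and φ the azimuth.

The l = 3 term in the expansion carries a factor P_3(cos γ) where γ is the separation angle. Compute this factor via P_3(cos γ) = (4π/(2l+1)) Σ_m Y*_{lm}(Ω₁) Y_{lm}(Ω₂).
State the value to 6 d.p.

-0.382463

Term-by-term m-sum for l=3 (normalisation 4π/7 = 1.795196):
  m=-3: (0.013063, 0.399756) × (0.040480, -0.017255) = (0.007427, 0.015957)  (running Σ = (0.007427, 0.015957))
  m=-2: (0.165519, -0.003605) × (0.143143, 0.141203) = (0.024202, 0.022856)  (running Σ = (0.031628, 0.038813))
  m=-1: (0.002988, 0.274411) × (-0.167125, 0.407398) = (-0.112294, -0.044643)  (running Σ = (-0.080665, -0.005831))
  m=0: (0.177908, -0.000000) × (-0.290698, 0.000000) = (-0.051717, 0.000000)  (running Σ = (-0.132383, -0.005831))
  m=1: (-0.002988, 0.274411) × (0.167125, 0.407398) = (-0.112294, 0.044643)  (running Σ = (-0.244677, 0.038813))
  m=2: (0.165519, 0.003605) × (0.143143, -0.141203) = (0.024202, -0.022856)  (running Σ = (-0.220475, 0.015957))
  m=3: (-0.013063, 0.399756) × (-0.040480, -0.017255) = (0.007427, -0.015957)  (running Σ = (-0.213048, 0.000000))
Total Σ_m = (-0.213048, 0.000000). Multiply by 1.795196: (-0.382463, 0.000000). P_3(cos γ) = -0.382463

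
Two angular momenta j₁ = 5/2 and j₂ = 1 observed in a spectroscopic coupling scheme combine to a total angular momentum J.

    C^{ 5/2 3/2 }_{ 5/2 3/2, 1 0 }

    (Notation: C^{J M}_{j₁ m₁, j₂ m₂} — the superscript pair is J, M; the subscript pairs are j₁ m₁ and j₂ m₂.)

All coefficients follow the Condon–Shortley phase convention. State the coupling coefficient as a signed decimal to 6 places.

+√(9/35) ≈ +0.507093

√[6·1!4!1!/7! · 4!1!1!1!4!1!] = √(576/35)
  +(−1)^0/∏(0,1,1,1,3,0)! = 1/6  (running 1/6)
  +(−1)^1/∏(1,0,0,0,4,1)! = -1/24  (running 1/8)
⟨..|..⟩ = √(576/35)·(1/8) = +0.507093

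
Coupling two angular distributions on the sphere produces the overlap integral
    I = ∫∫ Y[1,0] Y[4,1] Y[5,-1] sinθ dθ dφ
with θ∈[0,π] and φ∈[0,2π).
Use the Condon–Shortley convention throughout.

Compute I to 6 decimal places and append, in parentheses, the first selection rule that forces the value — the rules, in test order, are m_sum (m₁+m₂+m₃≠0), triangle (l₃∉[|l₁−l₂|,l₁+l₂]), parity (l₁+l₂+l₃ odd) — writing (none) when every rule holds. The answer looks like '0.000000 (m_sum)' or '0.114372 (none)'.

-0.240571 (none)

Rules hold: Σm=0, L=10 even, 3≤5≤5.
N = 3·9·11 = 297
Δ = 0!·2!·8!/11! = 1/495
Racah Σ t=0..0: t=0:+1/576 = 1/576
⇒ 3j(1 4 5; 0 0 0)² = 5/99, sgn -1
Racah Σ t=0..0: t=0:+1/720 = 1/720
⇒ 3j(1 4 5; 0 1 -1)² = 8/165, sgn +1
4πI² = N·(3j₀)²·(3jₘ)² = 8/11
I = -1·√(0.727273/4π) = -0.24057125
No selection rule forces the value: the integral is nonzero (none).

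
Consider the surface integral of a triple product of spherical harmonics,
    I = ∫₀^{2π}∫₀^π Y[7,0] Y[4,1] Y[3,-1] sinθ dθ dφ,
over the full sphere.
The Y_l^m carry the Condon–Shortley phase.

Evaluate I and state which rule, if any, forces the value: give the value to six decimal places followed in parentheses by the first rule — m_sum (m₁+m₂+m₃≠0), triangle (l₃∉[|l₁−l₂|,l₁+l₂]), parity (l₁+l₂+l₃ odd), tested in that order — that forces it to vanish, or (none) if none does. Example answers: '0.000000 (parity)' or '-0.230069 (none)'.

0.182674 (none)

m-sum 0 ✓  L=14 even ✓  3≤3≤11 ✓
Π(2lᵢ+1) = 15×9×7 = 945
triangle coeff Δ(7,4,3) = 1/45045
Σ_t [4,4]: t=4:+1/20736 = 1/20736
(3j)²=35/1287 [(7 4 3; 0 0 0)], sign=-1
Σ_t [5,5]: t=5:−1/34560 = -1/34560
(3j)²=7/429 [(7 4 3; 0 1 -1)], sign=-1
⇒ 4πI² = 8575/20449
I = (+1)√(8575/20449/(4π)) = 0.18267373
No selection rule forces the value: the integral is nonzero (none).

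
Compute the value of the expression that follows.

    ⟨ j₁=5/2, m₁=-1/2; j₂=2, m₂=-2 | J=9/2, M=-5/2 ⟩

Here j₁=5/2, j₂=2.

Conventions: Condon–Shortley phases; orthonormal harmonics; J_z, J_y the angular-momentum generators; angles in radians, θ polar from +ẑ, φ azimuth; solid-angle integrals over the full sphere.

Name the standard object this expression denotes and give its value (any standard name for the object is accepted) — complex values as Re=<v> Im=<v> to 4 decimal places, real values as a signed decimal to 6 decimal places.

Clebsch–Gordan coefficient, +√(5/18) ≈ +0.527046

This is a Clebsch–Gordan (vector-coupling) coefficient.
triangle: 0!*5!*4!/10! = 2880/3628800
(j±m)!: 2!*3!*0!*4!*2!*7! = 2903040
prefactor² = (2J+1)*Δ*N² = 23040
  k=0: +1/(0!*0!*3!*0!*2!*4!) = 1/288
Σ = 1/288  ⇒  CG² = 23040*(1/288)² = 5/18
CG = +√(5/18) = +0.527046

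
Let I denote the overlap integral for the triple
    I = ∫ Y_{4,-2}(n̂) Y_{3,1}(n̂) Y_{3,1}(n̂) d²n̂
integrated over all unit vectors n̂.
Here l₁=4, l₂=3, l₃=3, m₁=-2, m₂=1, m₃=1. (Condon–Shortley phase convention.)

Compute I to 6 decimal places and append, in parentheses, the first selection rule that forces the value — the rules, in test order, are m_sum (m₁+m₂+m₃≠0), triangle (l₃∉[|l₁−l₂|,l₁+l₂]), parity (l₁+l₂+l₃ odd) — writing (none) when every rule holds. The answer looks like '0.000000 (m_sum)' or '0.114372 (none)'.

0.162193 (none)

Checks pass: Σm=0; 10 even; l₃=3∈[1,7].
(2·4+1)(2·3+1)(2·3+1) = 441
Δ: 4! 4! 2! / 11! → 1/34650
sum: t=1:−1/72 t=2:+1/16 t=3:−1/72 = 5/144
3j²(4 3 3; 0 0 0) = Δ·Π!·Σ² = 2/77  (sign -1)
sum: t=2:+1/192 t=3:−1/36 t=4:+1/192 = -5/288
3j²(4 3 3; -2 1 1) = Δ·Π!·Σ² = 20/693  (sign -1)
combine: 4πI² = 441·2/77·20/693 = 40/121
take √, sign +1: I = 0.16219310
No selection rule forces the value: the integral is nonzero (none).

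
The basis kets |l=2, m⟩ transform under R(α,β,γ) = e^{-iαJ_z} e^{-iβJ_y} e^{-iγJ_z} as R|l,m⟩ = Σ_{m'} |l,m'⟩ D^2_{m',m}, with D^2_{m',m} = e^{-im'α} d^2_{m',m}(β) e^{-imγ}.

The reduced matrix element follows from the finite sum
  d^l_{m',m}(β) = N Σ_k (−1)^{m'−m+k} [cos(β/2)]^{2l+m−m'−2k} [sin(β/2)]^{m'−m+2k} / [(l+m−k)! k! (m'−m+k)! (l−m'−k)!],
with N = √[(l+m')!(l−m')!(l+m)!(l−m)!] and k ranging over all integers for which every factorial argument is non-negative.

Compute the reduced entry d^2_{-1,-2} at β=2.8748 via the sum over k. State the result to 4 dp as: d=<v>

d=-0.0047

d^2_{-1,-2}(β=2.8748) via the finite sum:
With c≡cos(β/2)=0.133001 and s≡sin(β/2)=0.991116, N=[1·6·1·24]^{1/2}=12.000000
Admissible k: 0..0 (factorial args all ≥0)
  k=0: (−1)^1·12.0000/(6)·0.1330^3·0.9911^1 = -0.004664
d^2_{-1,-2}(2.8748) = -0.004664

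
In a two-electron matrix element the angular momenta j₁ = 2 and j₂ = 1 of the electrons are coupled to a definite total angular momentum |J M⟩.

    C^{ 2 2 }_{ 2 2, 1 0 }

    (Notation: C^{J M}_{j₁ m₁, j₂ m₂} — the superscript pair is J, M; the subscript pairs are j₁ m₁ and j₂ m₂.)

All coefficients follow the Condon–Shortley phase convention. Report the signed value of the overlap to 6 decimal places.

+√(2/3) ≈ +0.816497

j₁+j₂−J=1  J+j₁−j₂=3  J−j₁+j₂=1  j₁+j₂+J+1=6
(j₁±m₁, j₂±m₂, J±M) = (4,0,1,1,4,0)
P² = 24
sum k=0..0:
  [0] +1/6 = 1/6
S = 1/6
C² = P²·S² = 2/3 ; C = +0.816497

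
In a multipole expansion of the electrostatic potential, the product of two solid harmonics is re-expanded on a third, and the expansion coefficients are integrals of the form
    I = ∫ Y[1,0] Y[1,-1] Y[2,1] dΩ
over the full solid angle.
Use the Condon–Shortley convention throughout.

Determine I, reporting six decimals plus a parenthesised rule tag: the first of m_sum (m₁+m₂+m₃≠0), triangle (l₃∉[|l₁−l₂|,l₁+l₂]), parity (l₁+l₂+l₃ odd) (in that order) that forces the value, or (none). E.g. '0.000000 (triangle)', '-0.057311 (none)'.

Checks pass: Σm=0; 4 even; l₃=2∈[0,2].
(2·1+1)(2·1+1)(2·2+1) = 45
Δ: 0! 2! 2! / 5! → 1/30
sum: t=0:+1/1 = 1/1
3j²(1 1 2; 0 0 0) = Δ·Π!·Σ² = 2/15  (sign +1)
sum: t=0:+1/2 = 1/2
3j²(1 1 2; 0 -1 1) = Δ·Π!·Σ² = 1/10  (sign -1)
combine: 4πI² = 45·2/15·1/10 = 3/5
take √, sign -1: I = -0.21850969
No selection rule forces the value: the integral is nonzero (none).

-0.218510 (none)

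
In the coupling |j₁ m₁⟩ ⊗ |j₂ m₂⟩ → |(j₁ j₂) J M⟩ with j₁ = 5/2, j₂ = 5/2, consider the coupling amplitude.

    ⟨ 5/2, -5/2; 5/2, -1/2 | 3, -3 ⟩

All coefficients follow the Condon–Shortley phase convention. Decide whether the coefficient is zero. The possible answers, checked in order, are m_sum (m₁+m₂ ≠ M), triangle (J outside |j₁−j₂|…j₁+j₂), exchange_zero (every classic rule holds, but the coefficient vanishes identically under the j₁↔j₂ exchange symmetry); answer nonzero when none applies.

m-sum: m₁+m₂ = -5/2+(-1/2) = -3, M = -3  ✓
triangle: |j₁−j₂| = 0 ≤ J = 3 ≤ j₁+j₂ = 5  ✓
exchange: j₁≠j₂ or m₁≠m₂ — the exchange symmetry imposes no constraint here
value check: CG = +√(5/18) = +0.527046 ≠ 0

nonzero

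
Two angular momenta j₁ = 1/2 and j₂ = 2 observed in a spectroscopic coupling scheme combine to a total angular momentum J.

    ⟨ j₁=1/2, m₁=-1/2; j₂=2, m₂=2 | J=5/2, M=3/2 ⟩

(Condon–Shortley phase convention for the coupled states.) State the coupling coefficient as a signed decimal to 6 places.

+0.447214  (= +√(1/5))

j₁+j₂−J=0  J+j₁−j₂=1  J−j₁+j₂=4  j₁+j₂+J+1=6
(j₁±m₁, j₂±m₂, J±M) = (0,1,4,0,4,1)
P² = 576/5
sum k=0..0:
  [0] +1/24 = 1/24
S = 1/24
C² = P²·S² = 1/5 ; C = +0.447214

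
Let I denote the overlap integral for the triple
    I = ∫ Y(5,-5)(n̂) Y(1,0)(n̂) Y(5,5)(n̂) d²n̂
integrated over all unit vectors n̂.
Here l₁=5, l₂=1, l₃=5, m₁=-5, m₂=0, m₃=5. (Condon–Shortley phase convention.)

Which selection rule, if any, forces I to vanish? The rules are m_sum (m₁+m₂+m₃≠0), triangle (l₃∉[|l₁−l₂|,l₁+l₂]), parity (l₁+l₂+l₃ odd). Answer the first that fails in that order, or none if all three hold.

parity

Σmᵢ = 0  ✓
l₃∈[|l₁−l₂|,l₁+l₂]=[4,6], have l₃=5  ✓
Σlᵢ = 11 ⇒ odd  ✗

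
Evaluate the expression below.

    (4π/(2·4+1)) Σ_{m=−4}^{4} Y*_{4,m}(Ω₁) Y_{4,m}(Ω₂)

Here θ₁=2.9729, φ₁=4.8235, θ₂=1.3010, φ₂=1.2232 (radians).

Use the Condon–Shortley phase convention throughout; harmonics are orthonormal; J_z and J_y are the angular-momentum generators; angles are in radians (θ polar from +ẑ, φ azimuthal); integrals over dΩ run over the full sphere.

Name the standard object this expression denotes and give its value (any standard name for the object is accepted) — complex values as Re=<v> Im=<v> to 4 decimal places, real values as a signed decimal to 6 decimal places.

Legendre polynomial (addition theorem), -0.127715

This sum is the spherical-harmonic addition theorem: it equals the Legendre polynomial P_l(cos γ) of the angle γ between the two directions.
Summing Y*_{l m}(θ₁,φ₁)·Y_{l m}(θ₂,φ₂) over m ∈ [−4, 4]; prefactor 4π/(2·4+1) = 1.396263:
  m=-4: (0.000317, 0.000151) × (0.068524, 0.375692) = (-0.000035, 0.000130)  (running Σ = (-0.000035, 0.000130))
  m=-3: (0.001911, -0.005518) × (-0.258023, 0.150490) = (0.000337, 0.001711)  (running Σ = (0.000302, 0.001841))
  m=-2: (-0.053372, -0.012060) × (0.119968, 0.100066) = (-0.005196, -0.006787)  (running Σ = (-0.004894, -0.004946))
  m=-1: (-0.033016, 0.295917) × (-0.103609, 0.285971) = (-0.081203, -0.040101)  (running Σ = (-0.086097, -0.045048))
  m=0: (0.729950, -0.000000) × (0.110589, 0.000000) = (0.080725, 0.000000)  (running Σ = (-0.005372, -0.045048))
  m=1: (0.033016, 0.295917) × (0.103609, 0.285971) = (-0.081203, 0.040101)  (running Σ = (-0.086576, -0.004946))
  m=2: (-0.053372, 0.012060) × (0.119968, -0.100066) = (-0.005196, 0.006787)  (running Σ = (-0.091772, 0.001841))
  m=3: (-0.001911, -0.005518) × (0.258023, 0.150490) = (0.000337, -0.001711)  (running Σ = (-0.091434, 0.000130))
  m=4: (0.000317, -0.000151) × (0.068524, -0.375692) = (-0.000035, -0.000130)  (running Σ = (-0.091469, 0.000000))
Σ over m = (-0.091469, 0.000000); ×(4π/9) → (-0.127715, 0.000000). Real part: -0.127715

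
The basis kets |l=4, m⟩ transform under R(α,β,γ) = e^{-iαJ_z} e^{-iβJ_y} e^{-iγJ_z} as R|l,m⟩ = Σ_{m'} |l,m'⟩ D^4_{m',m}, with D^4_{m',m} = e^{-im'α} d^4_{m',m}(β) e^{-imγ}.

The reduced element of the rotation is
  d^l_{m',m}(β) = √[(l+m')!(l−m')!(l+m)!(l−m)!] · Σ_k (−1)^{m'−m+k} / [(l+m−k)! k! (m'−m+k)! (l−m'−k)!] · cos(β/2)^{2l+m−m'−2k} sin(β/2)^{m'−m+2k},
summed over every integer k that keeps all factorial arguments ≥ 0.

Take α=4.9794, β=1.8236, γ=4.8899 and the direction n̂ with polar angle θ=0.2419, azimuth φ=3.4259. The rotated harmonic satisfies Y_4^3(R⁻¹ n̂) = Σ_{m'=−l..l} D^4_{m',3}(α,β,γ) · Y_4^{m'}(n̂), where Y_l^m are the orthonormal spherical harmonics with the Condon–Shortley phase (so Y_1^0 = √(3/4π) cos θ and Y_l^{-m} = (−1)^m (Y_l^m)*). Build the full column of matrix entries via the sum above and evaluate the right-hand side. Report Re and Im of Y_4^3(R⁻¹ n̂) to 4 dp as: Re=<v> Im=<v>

Need the full column D^4_{m',3} for m'=−4..4 at α=4.9794, β=1.8236, γ=4.8899.
cos(β/2)=0.612324, sin(β/2)=0.790607
d^4_{-4,3}: single k=7 term ⇒ +0.334389;  D = +0.170632-0.287577i
d^4_{-3,3}: k∈[6..7] ⇒ +0.640951 -0.152646 = +0.488305;  D = +0.470809+0.129540i
d^4_{-2,3}: k∈[5..6] ⇒ +0.796035 -0.442354 = +0.353681;  D = -0.000527+0.353680i
d^4_{-1,3}: k∈[4..5] ⇒ +0.726585 -0.726770 = -0.000185;  D = +0.000179-0.000049i
d^4_{0,3}: k∈[3..4] ⇒ +0.503328 -0.839095 = -0.335766;  D = +0.170474+0.289271i
d^4_{1,3}: k∈[2..3] ⇒ +0.261504 -0.726585 = -0.465081;  D = -0.324177+0.333481i
d^4_{2,3}: k∈[1..2] ⇒ +0.095476 -0.477499 = -0.382024;  D = -0.334478-0.184572i
d^4_{3,3}: k∈[0..1] ⇒ +0.019763 -0.230625 = -0.210862;  D = +0.049555-0.204956i
d^4_{4,3}: single k=0 term ⇒ -0.072173;  D = +0.072141-0.002149i
Y_4^{m'}(θ=0.2419,φ=3.4259) and Σ D·Y over m':
  (+0.1706-0.2876i)·(+0.0006-0.0013i)  (+0.4708+0.1295i)·(-0.0110+0.0126i)  (-0.0005+0.3537i)·(+0.0906-0.0579i)  (+0.0002-0.0000i)·(-0.3800+0.1111i)  (+0.1705+0.2893i)·(+0.6157+0.0000i)  (-0.3242+0.3335i)·(+0.3800+0.1111i)  (-0.3345-0.1846i)·(+0.0906+0.0579i)  (+0.0496-0.2050i)·(+0.0110+0.0126i)  (+0.0721-0.0021i)·(+0.0006+0.0013i)
Y_4^3(R⁻¹ n̂) = -0.058433+0.267414i

Re=-0.0584 Im=0.2674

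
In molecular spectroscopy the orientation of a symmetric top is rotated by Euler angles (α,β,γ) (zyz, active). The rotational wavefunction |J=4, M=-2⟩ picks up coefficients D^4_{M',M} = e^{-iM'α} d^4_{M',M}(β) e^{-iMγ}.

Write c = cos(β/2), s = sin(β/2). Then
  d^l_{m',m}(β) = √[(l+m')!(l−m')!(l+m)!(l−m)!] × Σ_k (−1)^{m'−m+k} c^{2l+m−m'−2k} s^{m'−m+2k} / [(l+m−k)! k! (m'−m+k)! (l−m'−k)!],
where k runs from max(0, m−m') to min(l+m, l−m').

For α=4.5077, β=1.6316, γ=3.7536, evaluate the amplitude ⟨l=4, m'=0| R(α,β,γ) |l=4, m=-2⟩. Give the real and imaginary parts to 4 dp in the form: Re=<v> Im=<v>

Re=-0.1304 Im=-0.3608

D^4_{0,-2}(4.5077,1.6316,3.7536) = e^{-i·0·4.5077}·d^4_{0,-2}(1.6316)·e^{-i·-2·3.7536}. Compute d first:
With c≡cos(β/2)=0.685286 and s≡sin(β/2)=0.728274, N=[24·24·2·720]^{1/2}=910.735966
k∈{0,1,2} keeps every argument non-negative
  k=0: (−1)^2·910.7360/(96)·0.6853^6·0.7283^2 = +0.521125
  k=1: (−1)^3·910.7360/(36)·0.6853^4·0.7283^4 = -1.569484
  k=2: (−1)^4·910.7360/(96)·0.6853^2·0.7283^6 = +0.664713
d^4_{0,-2}(1.6316) = +0.521125 -1.569484 +0.664713 = -0.383646
Attach z-rotation phases: D = e^{-i(0)(4.5077)}·(-0.383646)·e^{-i(-2)(3.7536)} = -0.130391-0.360808i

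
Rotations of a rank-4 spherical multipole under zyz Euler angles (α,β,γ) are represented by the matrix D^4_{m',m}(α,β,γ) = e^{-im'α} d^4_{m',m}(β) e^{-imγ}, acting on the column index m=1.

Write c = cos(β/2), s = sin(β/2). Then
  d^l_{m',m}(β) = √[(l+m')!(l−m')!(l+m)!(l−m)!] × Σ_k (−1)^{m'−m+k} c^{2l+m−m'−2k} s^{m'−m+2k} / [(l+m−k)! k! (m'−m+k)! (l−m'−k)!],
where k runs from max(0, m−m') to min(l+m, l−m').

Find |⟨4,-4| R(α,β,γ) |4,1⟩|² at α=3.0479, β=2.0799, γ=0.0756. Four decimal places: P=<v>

P=0.2145

D^4_{-4,1}(3.0479,2.0799,0.0756) = e^{-i·-4·3.0479}·d^4_{-4,1}(2.0799)·e^{-i·1·0.0756}. Compute d first:
With c≡cos(β/2)=0.506263 and s≡sin(β/2)=0.862379, N=[1·40320·120·6]^{1/2}=5387.986637
Admissible k: 5..5 (factorial args all ≥0)
  k=5: (−1)^0·5387.9866/(720)·0.5063^3·0.8624^5 = +0.463142
d^4_{-4,1}(2.0799) = +0.463142
|D^4_{-4,1}|² = |d^4_{-4,1}(β)|² = (+0.463142)² = 0.214501 (the z-rotation phases have unit modulus)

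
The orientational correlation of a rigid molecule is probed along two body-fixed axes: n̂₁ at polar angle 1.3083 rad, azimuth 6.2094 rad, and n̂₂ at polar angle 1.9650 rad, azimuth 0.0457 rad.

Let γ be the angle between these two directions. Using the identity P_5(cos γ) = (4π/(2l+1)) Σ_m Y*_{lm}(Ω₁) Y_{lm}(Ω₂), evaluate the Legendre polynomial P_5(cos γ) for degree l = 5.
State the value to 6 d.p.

-0.412924

Addition theorem: P_5(cos γ) = (4π/11) Σ_m Y*_{lm}(Ω₁) Y_{lm}(Ω₂), m = −5…5:
  m=-5: (0.36367 - 0.14060j) × (0.30334 - 0.07054j) = 0.10039 - 0.06830j  (running Σ = 0.10039 - 0.06830j)
  m=-4: (0.31697 - 0.09637j) × (-0.40284 + 0.07447j) = -0.12051 + 0.06243j  (running Σ = -0.02012 - 0.00588j)
  m=-3: (-0.11977 + 0.02695j) × (0.08837 - 0.01219j) = -0.01025 + 0.00384j  (running Σ = -0.03037 - 0.00204j)
  m=-2: (-0.32375 + 0.04813j) × (0.30804 - 0.02823j) = -0.09837 + 0.02397j  (running Σ = -0.12874 + 0.02193j)
  m=-1: (0.04704 - 0.00348j) × (-0.17967 + 0.00822j) = -0.00842 + 0.00101j  (running Σ = -0.13717 + 0.02294j)
  m=0: (0.32084 + 0.00000j) × (-0.27153 + 0.00000j) = -0.08712 + 0.00000j  (running Σ = -0.22429 + 0.02294j)
  m=1: (-0.04704 - 0.00348j) × (0.17967 + 0.00822j) = -0.00842 - 0.00101j  (running Σ = -0.23271 + 0.02193j)
  m=2: (-0.32375 - 0.04813j) × (0.30804 + 0.02823j) = -0.09837 - 0.02397j  (running Σ = -0.33108 - 0.00204j)
  m=3: (0.11977 + 0.02695j) × (-0.08837 - 0.01219j) = -0.01025 - 0.00384j  (running Σ = -0.34134 - 0.00588j)
  m=4: (0.31697 + 0.09637j) × (-0.40284 - 0.07447j) = -0.12051 - 0.06243j  (running Σ = -0.46185 - 0.06830j)
  m=5: (-0.36367 - 0.14060j) × (-0.30334 - 0.07054j) = 0.10039 + 0.06830j  (running Σ = -0.36145 + 0.00000j)
Σ over m = -0.36145 + 0.00000j; ×(4π/11) → -0.41292 + 0.00000j. Real part: -0.412924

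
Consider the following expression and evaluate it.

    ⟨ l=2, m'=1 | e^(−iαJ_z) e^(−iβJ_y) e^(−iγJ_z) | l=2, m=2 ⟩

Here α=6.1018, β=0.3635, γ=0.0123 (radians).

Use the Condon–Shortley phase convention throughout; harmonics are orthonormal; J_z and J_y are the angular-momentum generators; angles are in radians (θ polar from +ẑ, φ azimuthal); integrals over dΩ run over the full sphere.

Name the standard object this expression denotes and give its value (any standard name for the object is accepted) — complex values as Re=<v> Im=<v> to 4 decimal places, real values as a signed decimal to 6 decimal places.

Wigner D-matrix element, Re=0.3397 Im=0.0537

This is a Wigner D-matrix element — the rotation-matrix element ⟨l m'| R(α,β,γ) |l m⟩ in the angular-momentum basis.
D^2_{1,2}(6.1018,0.3635,0.0123) = e^{-i·1·6.1018}·d^2_{1,2}(0.3635)·e^{-i·2·0.0123}. Compute d first:
With c≡cos(β/2)=0.983529 and s≡sin(β/2)=0.180751, N=[6·1·24·1]^{1/2}=12.000000
k: max(0,(2)−(1))=1 … min(2+(2),2−(1))=1
  k=1: (−1)^0·12.0000/(6)·0.9835^3·0.1808^1 = +0.343932
d^2_{1,2}(0.3635) = +0.343932
Attach z-rotation phases: D = e^{-i(1)(6.1018)}·(+0.343932)·e^{-i(2)(0.0123)} = +0.339713+0.053703i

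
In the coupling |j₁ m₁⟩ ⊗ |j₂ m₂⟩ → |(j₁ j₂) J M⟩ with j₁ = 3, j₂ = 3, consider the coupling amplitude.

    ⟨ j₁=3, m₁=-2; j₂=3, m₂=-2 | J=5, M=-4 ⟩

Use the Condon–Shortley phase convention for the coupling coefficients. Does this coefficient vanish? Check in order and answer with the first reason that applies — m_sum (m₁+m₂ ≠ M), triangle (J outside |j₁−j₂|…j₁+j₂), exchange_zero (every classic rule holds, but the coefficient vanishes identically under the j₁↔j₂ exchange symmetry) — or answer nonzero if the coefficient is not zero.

exchange_zero

m-sum: m₁+m₂ = -2+(-2) = -4, M = -4  ✓
triangle: |j₁−j₂| = 0 ≤ J = 5 ≤ j₁+j₂ = 6  ✓
exchange: j₁=j₂ and m₁=m₂, and (−1)^(j₁+j₂−J) = (−1)^1 = −1 forces ⟨j₁m₁;j₂m₂|JM⟩ = −⟨j₂m₂;j₁m₁|JM⟩ = −⟨j₁m₁;j₂m₂|JM⟩ ⇒ the coefficient vanishes identically
Racah sum check: Σ_k collapses to 0 ⇒ CG = 0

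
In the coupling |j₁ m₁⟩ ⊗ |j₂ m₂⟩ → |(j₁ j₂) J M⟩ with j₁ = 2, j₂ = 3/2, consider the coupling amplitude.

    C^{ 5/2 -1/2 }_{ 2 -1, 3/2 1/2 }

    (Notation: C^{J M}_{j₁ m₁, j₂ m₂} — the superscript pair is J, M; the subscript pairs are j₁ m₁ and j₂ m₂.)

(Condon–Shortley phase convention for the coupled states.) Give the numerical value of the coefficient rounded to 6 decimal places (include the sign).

j₁+j₂−J=1  J+j₁−j₂=3  J−j₁+j₂=2  j₁+j₂+J+1=7
(j₁±m₁, j₂±m₂, J±M) = (1,3,2,1,2,3)
P² = 72/35
sum k=0..1:
  [0] +1/12 = 1/12
  [1] −1/2 = -1/2
S = -5/12
C² = P²·S² = 5/14 ; C = -0.597614

−√(5/14) ≈ -0.597614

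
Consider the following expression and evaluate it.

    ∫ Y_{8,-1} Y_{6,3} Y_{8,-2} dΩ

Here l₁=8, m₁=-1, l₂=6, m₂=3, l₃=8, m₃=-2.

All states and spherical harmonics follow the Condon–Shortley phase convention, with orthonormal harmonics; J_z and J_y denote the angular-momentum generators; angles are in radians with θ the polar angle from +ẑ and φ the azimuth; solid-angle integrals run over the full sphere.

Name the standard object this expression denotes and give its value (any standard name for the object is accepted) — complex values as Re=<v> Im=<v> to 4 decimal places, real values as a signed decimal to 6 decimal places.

Gaunt coefficient, -0.039469

This is a Gaunt coefficient — the integral of a triple product of spherical harmonics over the sphere.
Rules hold: Σm=0, L=22 even, 2≤8≤14.
N = 17·13·17 = 3757
Δ = 6!·10!·6!/23! = 1/13742520792
Racah Σ t=0..6: t=0:+1/41803776000 t=1:−1/435456000 t=2:+1/39813120 t=3:−1/18662400 t=4:+1/39813120 t=5:−1/435456000 t=6:+1/41803776000 = -11/1393459200
⇒ 3j(8 6 8; 0 0 0)² = 600/96577, sgn -1
Racah Σ t=3..6: t=3:−1/447897600 t=4:+1/82944000 t=5:−1/99532800 t=6:+1/783820800 = 11/10450944000
⇒ 3j(8 6 8; -1 3 -2)² = 81/96577, sgn +1
4πI² = N·(3j₀)²·(3jₘ)² = 48600/2482597
I = -1·√(0.0195763/4π) = -0.03946936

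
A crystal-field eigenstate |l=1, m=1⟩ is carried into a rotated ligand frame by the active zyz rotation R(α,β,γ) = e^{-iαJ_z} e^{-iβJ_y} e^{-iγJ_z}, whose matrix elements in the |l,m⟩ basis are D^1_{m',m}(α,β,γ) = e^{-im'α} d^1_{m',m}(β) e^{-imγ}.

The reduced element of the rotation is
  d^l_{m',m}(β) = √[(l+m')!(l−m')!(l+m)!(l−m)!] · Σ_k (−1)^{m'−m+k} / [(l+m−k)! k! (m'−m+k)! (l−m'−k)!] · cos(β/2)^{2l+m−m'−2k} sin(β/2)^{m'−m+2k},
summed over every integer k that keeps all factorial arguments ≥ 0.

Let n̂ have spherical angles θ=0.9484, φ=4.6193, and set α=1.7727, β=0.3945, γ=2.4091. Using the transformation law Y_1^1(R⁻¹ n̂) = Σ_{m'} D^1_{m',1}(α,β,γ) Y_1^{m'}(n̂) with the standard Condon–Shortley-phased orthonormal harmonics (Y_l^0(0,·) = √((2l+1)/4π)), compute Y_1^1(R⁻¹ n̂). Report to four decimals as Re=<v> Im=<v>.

Re=-0.2965 Im=-0.1569

Need the full column D^1_{m',1} for m'=−1..1 at α=1.7727, β=0.3945, γ=2.4091.
cos(β/2)=0.980609, sin(β/2)=0.195973
d^1_{-1,1}: single k=2 term ⇒ +0.038406;  D = +0.030887-0.022825i
d^1_{0,1}: single k=1 term ⇒ +0.271774;  D = -0.202067-0.181742i
d^1_{1,1}: single k=0 term ⇒ +0.961594;  D = -0.486607+0.829384i
Y_1^{m'}(θ=0.9484,φ=4.6193) and Σ D·Y over m':
  (+0.0309-0.0228i)·(-0.0261+0.2795i)  (-0.2021-0.1817i)·(+0.2848+0.0000i)  (-0.4866+0.8294i)·(+0.0261+0.2795i)
Y_1^1(R⁻¹ n̂) = -0.296489-0.156902i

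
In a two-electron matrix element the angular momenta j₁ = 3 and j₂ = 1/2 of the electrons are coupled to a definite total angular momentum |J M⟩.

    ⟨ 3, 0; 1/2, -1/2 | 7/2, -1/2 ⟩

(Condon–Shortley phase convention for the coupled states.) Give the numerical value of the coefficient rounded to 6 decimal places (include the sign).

+√(4/7) ≈ +0.755929

triangle: 0!·6!·1!/8! = 720/40320
(j±m)!: 3!·3!·0!·1!·3!·4! = 5184
prefactor² = (2J+1)·Δ·N² = 5184/7
  k=0: +1/(0!·0!·3!·0!·3!·1!) = 1/36
Σ = 1/36  ⇒  CG² = 5184/7·(1/36)² = 4/7
CG = +√(4/7) = +0.755929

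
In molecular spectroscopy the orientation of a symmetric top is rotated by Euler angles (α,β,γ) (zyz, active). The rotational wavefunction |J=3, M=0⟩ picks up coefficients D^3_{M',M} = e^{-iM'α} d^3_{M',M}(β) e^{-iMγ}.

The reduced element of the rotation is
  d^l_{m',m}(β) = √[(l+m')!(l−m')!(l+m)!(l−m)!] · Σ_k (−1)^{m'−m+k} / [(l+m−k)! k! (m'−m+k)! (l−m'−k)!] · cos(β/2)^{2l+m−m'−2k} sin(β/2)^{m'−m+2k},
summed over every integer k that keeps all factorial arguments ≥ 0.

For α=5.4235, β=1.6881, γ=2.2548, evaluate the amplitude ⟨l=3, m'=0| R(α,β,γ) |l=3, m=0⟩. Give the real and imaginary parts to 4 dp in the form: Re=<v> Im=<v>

Re=0.1715 Im=0.0000

D^3_{0,0}(5.4235,1.6881,2.2548) = e^{-i·0·5.4235}·d^3_{0,0}(1.6881)·e^{-i·0·2.2548}. Compute d first:
Half-angle: c=0.664442, s=0.747340. N=√(6·6·6·6)=36.000000
Admissible k: 0..3 (factorial args all ≥0)
  k=0: (−1)^0·36.0000/(36)·0.6644^6·0.7473^0 = +0.086048
  k=1: (−1)^1·36.0000/(4)·0.6644^4·0.7473^2 = -0.979730
  k=2: (−1)^2·36.0000/(4)·0.6644^2·0.7473^4 = +1.239451
  k=3: (−1)^3·36.0000/(36)·0.6644^0·0.7473^6 = -0.174225
d^3_{0,0}(1.6881) = +0.086048 -0.979730 +1.239451 -0.174225 = +0.171545
D = (+1.000000+0.000000i)·(+0.171545)·(+1.000000+0.000000i) = +0.171545+0.000000i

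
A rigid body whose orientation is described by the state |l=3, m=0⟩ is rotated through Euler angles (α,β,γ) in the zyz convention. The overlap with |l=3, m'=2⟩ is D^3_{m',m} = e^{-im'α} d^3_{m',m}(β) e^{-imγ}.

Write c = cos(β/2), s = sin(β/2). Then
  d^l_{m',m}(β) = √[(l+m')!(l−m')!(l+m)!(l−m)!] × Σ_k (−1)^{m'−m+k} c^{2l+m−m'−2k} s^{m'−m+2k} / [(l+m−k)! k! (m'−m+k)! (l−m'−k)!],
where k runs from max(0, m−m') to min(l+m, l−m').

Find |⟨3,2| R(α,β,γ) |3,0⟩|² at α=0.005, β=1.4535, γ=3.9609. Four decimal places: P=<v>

P=0.0250

Split into d^3_{2,0}(β=1.4535) × two z-phases.
With c≡cos(β/2)=0.747338 and s≡sin(β/2)=0.664444, N=[120·1·6·6]^{1/2}=65.726707
Admissible k: 0..1 (factorial args all ≥0)
  k=0: (−1)^2·65.7267/(12)·0.7473^4·0.6644^2 = +0.754303
  k=1: (−1)^3·65.7267/(12)·0.7473^2·0.6644^4 = -0.596251
d^3_{2,0}(1.4535) = +0.754303 -0.596251 = +0.158052
|D^3_{2,0}|² = |d^3_{2,0}(β)|² = (+0.158052)² = 0.024980 (the z-rotation phases have unit modulus)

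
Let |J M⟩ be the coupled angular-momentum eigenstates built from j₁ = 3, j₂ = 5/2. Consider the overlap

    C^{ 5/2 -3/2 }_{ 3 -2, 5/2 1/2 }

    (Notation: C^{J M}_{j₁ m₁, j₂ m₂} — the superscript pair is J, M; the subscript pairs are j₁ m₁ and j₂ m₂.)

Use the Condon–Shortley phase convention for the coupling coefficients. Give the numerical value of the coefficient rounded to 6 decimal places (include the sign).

+0.267261

√[6·3!3!2!/9! · 1!5!3!2!1!4!] = √(288/7)
  +(−1)^2/∏(2,1,3,1,0,1)! = 1/12  (running 1/12)
  +(−1)^3/∏(3,0,2,0,1,2)! = -1/24  (running 1/24)
⟨..|..⟩ = √(288/7)·(1/24) = +0.267261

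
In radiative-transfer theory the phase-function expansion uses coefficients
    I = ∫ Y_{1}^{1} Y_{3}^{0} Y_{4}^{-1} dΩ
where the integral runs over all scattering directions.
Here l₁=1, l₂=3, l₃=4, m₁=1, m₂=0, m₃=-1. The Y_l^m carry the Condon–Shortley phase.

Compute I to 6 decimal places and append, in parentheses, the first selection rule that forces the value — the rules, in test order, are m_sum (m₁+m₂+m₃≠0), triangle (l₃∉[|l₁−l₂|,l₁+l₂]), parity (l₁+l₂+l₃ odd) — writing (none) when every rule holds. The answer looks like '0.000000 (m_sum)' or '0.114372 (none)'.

-0.194664 (none)

m-sum 0 ✓  L=8 even ✓  2≤4≤4 ✓
Π(2lᵢ+1) = 3×7×9 = 189
triangle coeff Δ(1,3,4) = 1/252
Σ_t [0,0]: t=0:+1/36 = 1/36
(3j)²=4/63 [(1 3 4; 0 0 0)], sign=+1
Σ_t [0,0]: t=0:+1/72 = 1/72
(3j)²=5/126 [(1 3 4; 1 0 -1)], sign=-1
⇒ 4πI² = 10/21
I = (-1)√(10/21/(4π)) = -0.19466390
No selection rule forces the value: the integral is nonzero (none).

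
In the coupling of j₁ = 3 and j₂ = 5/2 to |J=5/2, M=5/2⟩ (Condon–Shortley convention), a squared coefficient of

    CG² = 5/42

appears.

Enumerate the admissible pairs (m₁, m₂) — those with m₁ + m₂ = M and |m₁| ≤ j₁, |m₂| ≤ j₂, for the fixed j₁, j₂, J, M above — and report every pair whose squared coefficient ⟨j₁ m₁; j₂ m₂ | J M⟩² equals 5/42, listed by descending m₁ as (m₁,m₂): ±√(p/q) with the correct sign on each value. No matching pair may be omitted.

Admissible pairs with m₁+m₂ = M = 5/2: (0,5/2), (1,3/2), (2,1/2), (3,-1/2)
  (m₁,m₂)=(3,-1/2): CG² = 5/21, CG = +√(5/21)
  (m₁,m₂)=(2,1/2): CG² = 5/14, CG = −√(5/14)
  (m₁,m₂)=(1,3/2): CG² = 2/7, CG = +√(2/7)
  (m₁,m₂)=(0,5/2): CG² = 5/42, CG = −√(5/42)   ← matches the target
Pairs with CG² = 5/42: (0,5/2): −√(5/42)

(0,5/2): −√(5/42)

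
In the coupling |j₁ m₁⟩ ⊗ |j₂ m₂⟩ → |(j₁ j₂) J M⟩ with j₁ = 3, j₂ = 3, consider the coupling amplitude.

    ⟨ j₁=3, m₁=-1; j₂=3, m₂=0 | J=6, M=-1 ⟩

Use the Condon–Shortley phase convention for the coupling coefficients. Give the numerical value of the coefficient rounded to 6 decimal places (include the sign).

triangle: 0!·6!·6!/13! = 518400/6227020800
(j±m)!: 2!·4!·3!·3!·5!·7! = 1045094400
prefactor² = (2J+1)·Δ·N² = 12441600/11
  k=0: +1/(0!·0!·4!·3!·2!·3!) = 1/1728
Σ = 1/1728  ⇒  CG² = 12441600/11·(1/1728)² = 25/66
CG = +√(25/66) = +0.615457

+√(25/66) ≈ +0.615457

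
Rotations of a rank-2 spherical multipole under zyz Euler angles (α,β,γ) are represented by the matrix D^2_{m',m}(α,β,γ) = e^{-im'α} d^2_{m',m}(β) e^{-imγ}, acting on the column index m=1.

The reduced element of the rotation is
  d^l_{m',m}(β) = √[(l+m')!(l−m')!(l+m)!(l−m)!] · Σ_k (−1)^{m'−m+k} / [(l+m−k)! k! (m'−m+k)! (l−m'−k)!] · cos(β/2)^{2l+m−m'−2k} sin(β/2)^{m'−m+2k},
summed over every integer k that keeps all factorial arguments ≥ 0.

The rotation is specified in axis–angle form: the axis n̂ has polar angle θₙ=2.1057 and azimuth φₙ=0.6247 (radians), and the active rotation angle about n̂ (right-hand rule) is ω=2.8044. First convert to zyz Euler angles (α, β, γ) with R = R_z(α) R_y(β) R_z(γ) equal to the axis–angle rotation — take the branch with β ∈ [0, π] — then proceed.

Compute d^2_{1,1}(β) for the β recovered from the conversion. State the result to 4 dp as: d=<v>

d=-0.5269

Axis–angle → zyz. n̂ = (sinθₙcosφₙ, sinθₙsinφₙ, cosθₙ) = (+0.697837, +0.503160, -0.509758), ω = 2.8044.
R = I cosω + sinω [n̂]ₓ + (1−cosω) n̂n̂ᵀ gives
  R = [+0.002843, +0.851123, -0.524959; +0.513827, -0.451603, -0.729408; -0.857889, -0.267665, -0.438613]
β = atan2(√(R₁₃²+R₂₃²), R₃₃) = 2.024852; α = atan2(R₂₃, R₁₃) mod 2π = 4.088560; γ = atan2(R₃₂, −R₃₁) mod 2π = 5.980753
d^2_{1,1}(β=2.0249) via the finite sum:
With c≡cos(β/2)=0.529805 and s≡sin(β/2)=0.848120, N=[6·1·6·1]^{1/2}=6.000000
Admissible k: 0..1 (factorial args all ≥0)
  k=0: (−1)^0·6.0000/(6)·0.5298^4·0.8481^0 = +0.078789
  k=1: (−1)^1·6.0000/(2)·0.5298^2·0.8481^2 = -0.605714
d^2_{1,1}(2.0249) = +0.078789 -0.605714 = -0.526925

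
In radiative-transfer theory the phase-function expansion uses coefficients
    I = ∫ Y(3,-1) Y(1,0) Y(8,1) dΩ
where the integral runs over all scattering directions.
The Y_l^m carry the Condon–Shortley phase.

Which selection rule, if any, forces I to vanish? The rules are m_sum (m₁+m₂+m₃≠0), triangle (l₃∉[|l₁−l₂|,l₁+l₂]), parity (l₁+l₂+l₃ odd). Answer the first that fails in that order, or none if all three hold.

triangle

Σmᵢ = 0  ✓
l₃∈[|l₁−l₂|,l₁+l₂]=[2,4] required, l₃=8 fails  ✗
Σlᵢ = 12 ⇒ even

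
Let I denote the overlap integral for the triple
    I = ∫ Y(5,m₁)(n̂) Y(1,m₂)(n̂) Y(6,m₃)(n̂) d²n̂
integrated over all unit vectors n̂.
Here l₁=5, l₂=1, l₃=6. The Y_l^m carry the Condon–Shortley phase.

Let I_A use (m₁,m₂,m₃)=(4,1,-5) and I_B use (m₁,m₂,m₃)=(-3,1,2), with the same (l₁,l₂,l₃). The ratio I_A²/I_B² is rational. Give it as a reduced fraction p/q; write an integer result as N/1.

Same 5,1,6: normalisation and zero-m 3j drop out of the ratio.
A: Δ: 0! 10! 2! / 13! → 1/858; sum: t=0:+1/725760 = 1/725760; 3j²(5 1 6; 4 1 -5) = Δ·Π!·Σ² = 5/78  (sign -1)
B: Δ: 0! 10! 2! / 13! → 1/858; sum: t=0:+1/161280 = 1/161280; 3j²(5 1 6; -3 1 2) = Δ·Π!·Σ² = 1/143  (sign +1)
I_A²/I_B² = (5/78)/(1/143) = 55/6

55/6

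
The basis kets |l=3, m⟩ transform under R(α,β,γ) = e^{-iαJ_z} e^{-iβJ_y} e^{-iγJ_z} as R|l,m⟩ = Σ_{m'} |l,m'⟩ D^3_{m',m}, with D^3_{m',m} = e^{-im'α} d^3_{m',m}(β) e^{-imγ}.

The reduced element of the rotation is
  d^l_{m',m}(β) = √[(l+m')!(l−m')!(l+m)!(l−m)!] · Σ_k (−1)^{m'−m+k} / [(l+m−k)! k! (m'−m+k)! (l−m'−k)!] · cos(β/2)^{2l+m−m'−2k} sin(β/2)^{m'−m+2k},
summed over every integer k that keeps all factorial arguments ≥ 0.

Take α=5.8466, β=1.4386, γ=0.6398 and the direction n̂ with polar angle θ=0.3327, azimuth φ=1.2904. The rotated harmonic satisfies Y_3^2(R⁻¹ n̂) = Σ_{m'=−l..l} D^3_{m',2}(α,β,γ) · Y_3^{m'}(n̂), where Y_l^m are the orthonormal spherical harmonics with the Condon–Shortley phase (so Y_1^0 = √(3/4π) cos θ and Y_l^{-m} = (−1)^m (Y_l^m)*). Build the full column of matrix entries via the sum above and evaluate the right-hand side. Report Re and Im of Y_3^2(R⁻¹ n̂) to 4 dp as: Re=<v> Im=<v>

Re=-0.0271 Im=-0.0704

Need the full column D^3_{m',2} for m'=−3..3 at α=5.8466, β=1.4386, γ=0.6398.
cos(β/2)=0.752267, sin(β/2)=0.658858
d^3_{-3,2}: single k=5 term ⇒ +0.228775;  D = -0.194768-0.120013i
d^3_{-2,2}: k∈[4..5] ⇒ +0.533190 -0.081800 = +0.451390;  D = -0.248118-0.377082i
d^3_{-1,2}: k∈[3..4] ⇒ +0.770056 -0.295347 = +0.474709;  D = -0.068775-0.469701i
d^3_{0,2}: k∈[2..3] ⇒ +0.761435 -0.584081 = +0.177355;  D = +0.050918-0.169888i
d^3_{1,2}: k∈[1..2] ⇒ +0.501941 -0.770056 = -0.268115;  D = -0.178354+0.200189i
d^3_{2,2}: k∈[0..1] ⇒ +0.181231 -0.695092 = -0.513861;  D = -0.472001+0.203146i
d^3_{3,2}: single k=0 term ⇒ -0.388802;  D = -0.388625-0.011723i
Y_3^{m'}(θ=0.3327,φ=1.2904) and Σ D·Y over m':
  (-0.1948-0.1200i)·(-0.0108+0.0097i)  (-0.2481-0.3771i)·(-0.0873-0.0548i)  (-0.0688-0.4697i)·(+0.1013-0.3516i)  (+0.0509-0.1699i)·(+0.5173+0.0000i)  (-0.1784+0.2002i)·(-0.1013-0.3516i)  (-0.4720+0.2031i)·(-0.0873+0.0548i)  (-0.3886-0.0117i)·(+0.0108+0.0097i)
Y_3^2(R⁻¹ n̂) = -0.027116-0.070395i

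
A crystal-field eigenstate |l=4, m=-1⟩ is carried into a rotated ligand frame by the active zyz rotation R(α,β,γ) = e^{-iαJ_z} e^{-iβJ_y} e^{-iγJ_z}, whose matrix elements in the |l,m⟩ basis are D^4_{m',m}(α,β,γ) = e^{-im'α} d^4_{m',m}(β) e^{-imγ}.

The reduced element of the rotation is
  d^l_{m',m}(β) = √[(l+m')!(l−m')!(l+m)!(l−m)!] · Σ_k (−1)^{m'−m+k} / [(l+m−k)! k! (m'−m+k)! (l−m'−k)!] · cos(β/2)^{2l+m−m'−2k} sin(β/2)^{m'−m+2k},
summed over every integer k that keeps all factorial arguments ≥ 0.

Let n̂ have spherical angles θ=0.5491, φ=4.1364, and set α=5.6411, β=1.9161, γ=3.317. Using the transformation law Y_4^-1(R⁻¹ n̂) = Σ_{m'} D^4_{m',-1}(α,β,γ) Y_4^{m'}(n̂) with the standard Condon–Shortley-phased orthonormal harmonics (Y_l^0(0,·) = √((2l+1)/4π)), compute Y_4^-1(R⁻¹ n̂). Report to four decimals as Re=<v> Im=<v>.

Re=0.2749 Im=-0.1142

Need the full column D^4_{m',-1} for m'=−4..4 at α=5.6411, β=1.9161, γ=3.3170.
cos(β/2)=0.575116, sin(β/2)=0.818072
d^4_{-4,-1}: single k=3 term ⇒ +0.257778;  D = +0.188849+0.175459i
d^4_{-3,-1}: k∈[2..3] ⇒ +0.192215 -0.648197 = -0.455982;  D = -0.081658-0.448611i
d^4_{-2,-1}: k∈[1..3] ⇒ +0.072230 -0.730733 +0.985686 = +0.327183;  D = -0.145848+0.292878i
d^4_{-1,-1}: k∈[0..3] ⇒ +0.011969 -0.363252 +1.469973 -0.991424 = +0.127266;  D = -0.113657+0.057260i
d^4_{0,-1}: k∈[0..3] ⇒ -0.076137 +0.924312 -1.870208 +0.630681 = -0.391352;  D = +0.385347+0.068295i
d^4_{1,-1}: k∈[0..3] ⇒ +0.242168 -1.469973 +1.487136 -0.200600 = +0.058731;  D = -0.040175-0.042840i
d^4_{2,-1}: k∈[0..2] ⇒ -0.487155 +1.478530 -0.598317 = +0.393057;  D = -0.043625-0.390629i
d^4_{3,-1}: k∈[0..1] ⇒ +0.648197 -0.786918 = -0.138721;  D = -0.070232+0.119629i
d^4_{4,-1}: single k=0 term ⇒ -0.521576;  D = -0.480840+0.202075i
Y_4^{m'}(θ=0.5491,φ=4.1364) and Σ D·Y over m':
  (+0.1888+0.1755i)·(-0.0220+0.0244i)  (-0.0817-0.4486i)·(+0.1499+0.0238i)  (-0.1458+0.2929i)·(-0.1517-0.3408i)  (-0.1137+0.0573i)·(-0.2401+0.3697i)  (+0.3853+0.0683i)·(-0.0316+0.0000i)  (-0.0402-0.0428i)·(+0.2401+0.3697i)  (-0.0436-0.3906i)·(-0.1517+0.3408i)  (-0.0702+0.1196i)·(-0.1499+0.0238i)  (-0.4808+0.2021i)·(-0.0220-0.0244i)
Y_4^-1(R⁻¹ n̂) = +0.274943-0.114167i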